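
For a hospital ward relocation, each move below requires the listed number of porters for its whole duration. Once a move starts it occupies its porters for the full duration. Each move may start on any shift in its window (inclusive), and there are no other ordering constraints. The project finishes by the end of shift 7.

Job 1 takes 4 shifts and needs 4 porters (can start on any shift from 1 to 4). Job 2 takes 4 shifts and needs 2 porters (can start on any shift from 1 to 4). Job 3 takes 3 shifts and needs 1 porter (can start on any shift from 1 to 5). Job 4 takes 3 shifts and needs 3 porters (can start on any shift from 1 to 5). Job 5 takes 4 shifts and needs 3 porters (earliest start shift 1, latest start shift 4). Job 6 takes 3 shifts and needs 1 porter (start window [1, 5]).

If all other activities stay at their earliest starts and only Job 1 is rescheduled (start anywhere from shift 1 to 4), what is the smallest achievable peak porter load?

10

Job 1@1: s1:14  s2:14  s3:14  s4:9  s5:0  s6:0  s7:0 → peak 14
Job 1@2: s1:10  s2:14  s3:14  s4:9  s5:4  s6:0  s7:0 → peak 14
Job 1@3: s1:10  s2:10  s3:14  s4:9  s5:4  s6:4  s7:0 → peak 14
Job 1@4: s1:10  s2:10  s3:10  s4:9  s5:4  s6:4  s7:4 → peak 10
Best is Job 1@4, peak 10.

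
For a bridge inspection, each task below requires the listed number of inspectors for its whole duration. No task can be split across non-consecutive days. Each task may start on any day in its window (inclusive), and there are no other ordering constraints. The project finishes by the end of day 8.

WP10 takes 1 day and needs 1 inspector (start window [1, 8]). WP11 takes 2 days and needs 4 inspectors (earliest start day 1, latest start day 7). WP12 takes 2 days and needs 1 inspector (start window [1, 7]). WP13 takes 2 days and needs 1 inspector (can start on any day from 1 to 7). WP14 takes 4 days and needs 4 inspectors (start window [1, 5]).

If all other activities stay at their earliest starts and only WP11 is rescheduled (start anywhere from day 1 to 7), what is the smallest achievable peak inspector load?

7

WP11@1: d1:11  d2:10  d3:4  d4:4  d5:0  d6:0  d7:0  d8:0 → peak 11
WP11@2: d1:7  d2:10  d3:8  d4:4  d5:0  d6:0  d7:0  d8:0 → peak 10
WP11@3: d1:7  d2:6  d3:8  d4:8  d5:0  d6:0  d7:0  d8:0 → peak 8
WP11@4: d1:7  d2:6  d3:4  d4:8  d5:4  d6:0  d7:0  d8:0 → peak 8
WP11@5: d1:7  d2:6  d3:4  d4:4  d5:4  d6:4  d7:0  d8:0 → peak 7
WP11@6: d1:7  d2:6  d3:4  d4:4  d5:0  d6:4  d7:4  d8:0 → peak 7
WP11@7: d1:7  d2:6  d3:4  d4:4  d5:0  d6:0  d7:4  d8:4 → peak 7
Best is WP11@5, peak 7.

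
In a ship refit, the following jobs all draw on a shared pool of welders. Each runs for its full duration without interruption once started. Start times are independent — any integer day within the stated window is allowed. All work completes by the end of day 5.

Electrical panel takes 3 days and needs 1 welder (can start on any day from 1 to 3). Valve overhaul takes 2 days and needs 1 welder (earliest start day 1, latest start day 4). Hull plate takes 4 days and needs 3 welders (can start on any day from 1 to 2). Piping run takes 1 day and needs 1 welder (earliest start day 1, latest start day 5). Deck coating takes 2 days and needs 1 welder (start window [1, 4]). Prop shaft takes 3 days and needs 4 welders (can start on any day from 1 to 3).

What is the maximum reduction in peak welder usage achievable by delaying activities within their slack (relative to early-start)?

Early-start peak: d1:11  d2:10  d3:8  d4:3  d5:0 ⇒ 11.
Leveled (Electrical panel@1, Valve overhaul@1, Hull plate@1, Piping run@1, Deck coating@1, Prop shaft@3): d1:7  d2:6  d3:8  d4:7  d5:4 ⇒ 8.
Reduction 11 − 8 = 3.

3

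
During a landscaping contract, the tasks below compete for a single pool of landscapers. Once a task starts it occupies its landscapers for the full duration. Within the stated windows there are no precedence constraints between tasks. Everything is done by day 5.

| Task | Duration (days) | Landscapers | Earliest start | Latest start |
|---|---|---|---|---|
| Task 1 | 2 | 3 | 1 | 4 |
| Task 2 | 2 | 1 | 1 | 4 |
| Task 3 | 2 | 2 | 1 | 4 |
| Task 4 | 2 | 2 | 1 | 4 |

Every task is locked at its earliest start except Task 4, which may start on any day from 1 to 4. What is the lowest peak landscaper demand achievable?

Task 4@1: d1:8  d2:8  d3:0  d4:0  d5:0 → peak 8
Task 4@2: d1:6  d2:8  d3:2  d4:0  d5:0 → peak 8
Task 4@3: d1:6  d2:6  d3:2  d4:2  d5:0 → peak 6
Task 4@4: d1:6  d2:6  d3:0  d4:2  d5:2 → peak 6
Best is Task 4@3, peak 6.

6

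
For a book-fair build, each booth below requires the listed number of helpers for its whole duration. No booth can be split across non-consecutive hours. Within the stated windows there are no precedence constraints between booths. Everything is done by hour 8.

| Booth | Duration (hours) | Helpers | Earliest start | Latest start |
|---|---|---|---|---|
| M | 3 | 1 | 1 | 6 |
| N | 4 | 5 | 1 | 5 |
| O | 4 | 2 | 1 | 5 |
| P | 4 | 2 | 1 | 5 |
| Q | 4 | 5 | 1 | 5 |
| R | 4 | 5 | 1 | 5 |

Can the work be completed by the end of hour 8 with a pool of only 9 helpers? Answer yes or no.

no

Total helper-hours = 79; over 8 hours the average is 79/8 > 9, so some hour must exceed 9.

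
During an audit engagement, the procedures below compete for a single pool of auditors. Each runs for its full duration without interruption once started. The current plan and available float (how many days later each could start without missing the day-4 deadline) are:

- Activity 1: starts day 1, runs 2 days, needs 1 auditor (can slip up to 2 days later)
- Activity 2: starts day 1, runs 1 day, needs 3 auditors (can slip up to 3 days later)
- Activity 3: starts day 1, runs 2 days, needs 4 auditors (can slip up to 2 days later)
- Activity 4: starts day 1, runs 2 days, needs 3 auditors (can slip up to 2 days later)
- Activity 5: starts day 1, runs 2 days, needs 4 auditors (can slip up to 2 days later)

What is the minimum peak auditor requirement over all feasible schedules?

Early-start (Activity 1@1, Activity 2@1, Activity 3@1, Activity 4@1, Activity 5@1) gives peak 15: d1:15  d2:12  d3:0  d4:0.
Shift Activity 4→2, Activity 5→3.
Schedule Activity 1@1, Activity 2@1, Activity 3@1, Activity 4@2, Activity 5@3: d1:8  d2:8  d3:7  d4:4 — peak 8.

8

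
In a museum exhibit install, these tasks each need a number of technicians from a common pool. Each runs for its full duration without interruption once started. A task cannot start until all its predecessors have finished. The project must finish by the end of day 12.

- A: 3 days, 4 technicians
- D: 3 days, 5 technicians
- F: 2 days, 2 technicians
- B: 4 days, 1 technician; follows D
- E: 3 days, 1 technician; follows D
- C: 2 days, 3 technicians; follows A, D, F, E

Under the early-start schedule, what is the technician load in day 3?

9

At early start, day 3 has: A, D.
Demand: 4 + 5 = 9.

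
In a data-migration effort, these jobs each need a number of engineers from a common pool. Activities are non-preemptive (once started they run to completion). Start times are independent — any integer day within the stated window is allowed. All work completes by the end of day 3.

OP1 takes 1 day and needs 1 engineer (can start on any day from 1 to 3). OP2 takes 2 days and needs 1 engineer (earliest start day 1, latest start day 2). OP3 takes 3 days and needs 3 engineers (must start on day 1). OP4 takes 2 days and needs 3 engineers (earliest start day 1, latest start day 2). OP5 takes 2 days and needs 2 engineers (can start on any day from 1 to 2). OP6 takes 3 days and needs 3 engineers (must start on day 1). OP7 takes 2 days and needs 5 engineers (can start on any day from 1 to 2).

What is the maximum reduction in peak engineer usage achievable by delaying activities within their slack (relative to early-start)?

Early-start peak: d1:18  d2:17  d3:6 ⇒ 18.
Leveled (OP1@1, OP2@1, OP3@1, OP4@1, OP5@1, OP6@1, OP7@2): d1:13  d2:17  d3:11 ⇒ 17.
Reduction 18 − 17 = 1.

1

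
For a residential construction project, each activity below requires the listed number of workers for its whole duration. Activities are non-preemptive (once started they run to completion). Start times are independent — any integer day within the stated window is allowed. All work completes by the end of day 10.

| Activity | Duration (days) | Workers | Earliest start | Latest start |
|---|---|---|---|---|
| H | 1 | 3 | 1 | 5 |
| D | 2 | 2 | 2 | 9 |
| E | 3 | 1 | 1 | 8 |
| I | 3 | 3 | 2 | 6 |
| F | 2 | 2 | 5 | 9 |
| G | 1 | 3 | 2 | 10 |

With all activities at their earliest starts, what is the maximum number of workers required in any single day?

9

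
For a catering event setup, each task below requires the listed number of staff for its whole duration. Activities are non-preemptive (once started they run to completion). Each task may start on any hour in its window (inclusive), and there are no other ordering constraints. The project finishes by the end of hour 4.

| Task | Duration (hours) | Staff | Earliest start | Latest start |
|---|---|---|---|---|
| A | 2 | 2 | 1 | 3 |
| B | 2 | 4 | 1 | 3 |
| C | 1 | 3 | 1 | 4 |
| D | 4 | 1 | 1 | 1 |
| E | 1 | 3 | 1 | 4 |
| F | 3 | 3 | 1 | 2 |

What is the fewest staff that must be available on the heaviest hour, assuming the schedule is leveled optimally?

9

Early-start (A@1, B@1, C@1, D@1, E@1, F@1) gives peak 16: h1:16  h2:10  h3:4  h4:1.
Shift B→3, F→2.
Schedule A@1, B@3, C@1, D@1, E@1, F@2: h1:9  h2:6  h3:8  h4:8 — peak 9.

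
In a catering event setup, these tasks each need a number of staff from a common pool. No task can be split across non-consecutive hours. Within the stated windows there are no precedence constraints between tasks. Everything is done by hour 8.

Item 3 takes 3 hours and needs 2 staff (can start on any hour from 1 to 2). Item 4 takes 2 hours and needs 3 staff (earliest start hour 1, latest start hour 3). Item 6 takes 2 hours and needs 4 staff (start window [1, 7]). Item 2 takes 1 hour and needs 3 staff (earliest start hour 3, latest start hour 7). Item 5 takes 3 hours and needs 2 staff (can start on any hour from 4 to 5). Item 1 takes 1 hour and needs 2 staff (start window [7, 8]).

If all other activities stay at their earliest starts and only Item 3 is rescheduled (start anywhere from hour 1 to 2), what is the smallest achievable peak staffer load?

Item 3@1: h1:9  h2:9  h3:5  h4:2  h5:2  h6:2  h7:2  h8:0 → peak 9
Item 3@2: h1:7  h2:9  h3:5  h4:4  h5:2  h6:2  h7:2  h8:0 → peak 9
Best is Item 3@1, peak 9.

9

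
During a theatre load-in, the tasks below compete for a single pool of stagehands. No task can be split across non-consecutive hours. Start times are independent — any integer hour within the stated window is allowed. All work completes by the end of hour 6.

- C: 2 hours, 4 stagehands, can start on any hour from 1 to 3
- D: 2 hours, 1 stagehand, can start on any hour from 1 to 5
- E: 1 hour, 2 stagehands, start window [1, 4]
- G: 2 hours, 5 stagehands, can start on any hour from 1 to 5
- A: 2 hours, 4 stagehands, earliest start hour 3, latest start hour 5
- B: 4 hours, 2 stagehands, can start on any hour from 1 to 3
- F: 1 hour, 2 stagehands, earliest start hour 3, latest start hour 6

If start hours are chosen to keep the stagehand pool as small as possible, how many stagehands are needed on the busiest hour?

7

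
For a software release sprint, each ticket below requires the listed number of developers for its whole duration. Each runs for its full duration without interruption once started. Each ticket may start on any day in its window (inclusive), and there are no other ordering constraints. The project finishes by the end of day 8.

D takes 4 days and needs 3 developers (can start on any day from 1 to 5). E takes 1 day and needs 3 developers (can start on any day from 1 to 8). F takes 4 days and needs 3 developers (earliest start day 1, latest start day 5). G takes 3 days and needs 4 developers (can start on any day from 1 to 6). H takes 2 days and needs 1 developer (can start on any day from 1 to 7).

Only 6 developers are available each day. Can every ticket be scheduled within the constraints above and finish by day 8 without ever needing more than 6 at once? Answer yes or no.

yes

Schedule D@1, E@1, F@2, G@6, H@5: d1:6  d2:6  d3:6  d4:6  d5:4  d6:5  d7:4  d8:4 — peak 6 ≤ 6.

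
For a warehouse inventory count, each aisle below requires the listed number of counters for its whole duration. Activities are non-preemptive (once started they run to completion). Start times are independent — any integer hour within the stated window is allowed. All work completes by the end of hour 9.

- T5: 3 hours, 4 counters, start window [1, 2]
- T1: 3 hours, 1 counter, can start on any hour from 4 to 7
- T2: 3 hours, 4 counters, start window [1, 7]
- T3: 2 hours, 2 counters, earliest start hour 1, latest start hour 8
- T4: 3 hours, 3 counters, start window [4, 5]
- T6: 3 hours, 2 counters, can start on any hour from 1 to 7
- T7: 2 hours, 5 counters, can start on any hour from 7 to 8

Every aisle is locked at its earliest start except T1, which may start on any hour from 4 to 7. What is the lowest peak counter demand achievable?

T1@4: h1:12  h2:12  h3:10  h4:4  h5:4  h6:4  h7:5  h8:5  h9:0 → peak 12
T1@5: h1:12  h2:12  h3:10  h4:3  h5:4  h6:4  h7:6  h8:5  h9:0 → peak 12
T1@6: h1:12  h2:12  h3:10  h4:3  h5:3  h6:4  h7:6  h8:6  h9:0 → peak 12
T1@7: h1:12  h2:12  h3:10  h4:3  h5:3  h6:3  h7:6  h8:6  h9:1 → peak 12
Best is T1@4, peak 12.

12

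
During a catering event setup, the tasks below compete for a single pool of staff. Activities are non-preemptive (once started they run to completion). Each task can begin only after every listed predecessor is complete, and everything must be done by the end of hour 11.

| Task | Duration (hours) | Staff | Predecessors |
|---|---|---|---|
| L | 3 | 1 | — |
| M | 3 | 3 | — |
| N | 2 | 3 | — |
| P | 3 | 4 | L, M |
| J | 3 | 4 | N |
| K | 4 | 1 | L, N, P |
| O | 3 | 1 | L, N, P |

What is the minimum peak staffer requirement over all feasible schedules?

7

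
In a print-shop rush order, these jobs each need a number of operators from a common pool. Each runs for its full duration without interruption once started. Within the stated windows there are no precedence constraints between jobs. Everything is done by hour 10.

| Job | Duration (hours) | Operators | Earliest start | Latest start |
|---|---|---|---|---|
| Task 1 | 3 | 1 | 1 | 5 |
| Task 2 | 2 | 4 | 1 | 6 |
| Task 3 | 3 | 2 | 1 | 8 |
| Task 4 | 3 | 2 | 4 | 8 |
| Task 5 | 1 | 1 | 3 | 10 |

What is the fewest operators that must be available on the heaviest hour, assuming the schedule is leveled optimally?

4

Early-start (Task 1@1, Task 2@1, Task 3@1, Task 4@4, Task 5@3) gives peak 7: h1:7  h2:7  h3:4  h4:2  h5:2  h6:2  h7:0  h8:0  h9:0  h10:0.
Shift Task 2→4, Task 4→6.
Schedule Task 1@1, Task 2@4, Task 3@1, Task 4@6, Task 5@3: h1:3  h2:3  h3:4  h4:4  h5:4  h6:2  h7:2  h8:2  h9:0  h10:0 — peak 4.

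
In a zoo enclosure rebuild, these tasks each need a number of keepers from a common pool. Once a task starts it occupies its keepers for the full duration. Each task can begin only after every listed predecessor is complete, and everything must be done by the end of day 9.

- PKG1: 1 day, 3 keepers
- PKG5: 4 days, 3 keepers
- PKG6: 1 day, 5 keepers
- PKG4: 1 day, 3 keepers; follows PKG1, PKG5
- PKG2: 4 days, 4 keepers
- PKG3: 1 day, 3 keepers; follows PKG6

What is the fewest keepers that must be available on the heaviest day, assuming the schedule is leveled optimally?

Early-start (PKG1@1, PKG5@1, PKG6@1, PKG4@5, PKG2@1, PKG3@2) gives peak 15: d1:15  d2:10  d3:7  d4:7  d5:3  d6:0  d7:0  d8:0  d9:0.
Shift PKG6→5, PKG4→6, PKG2→6, PKG3→7.
Schedule PKG1@1, PKG5@1, PKG6@5, PKG4@6, PKG2@6, PKG3@7: d1:6  d2:3  d3:3  d4:3  d5:5  d6:7  d7:7  d8:4  d9:4 — peak 7.

7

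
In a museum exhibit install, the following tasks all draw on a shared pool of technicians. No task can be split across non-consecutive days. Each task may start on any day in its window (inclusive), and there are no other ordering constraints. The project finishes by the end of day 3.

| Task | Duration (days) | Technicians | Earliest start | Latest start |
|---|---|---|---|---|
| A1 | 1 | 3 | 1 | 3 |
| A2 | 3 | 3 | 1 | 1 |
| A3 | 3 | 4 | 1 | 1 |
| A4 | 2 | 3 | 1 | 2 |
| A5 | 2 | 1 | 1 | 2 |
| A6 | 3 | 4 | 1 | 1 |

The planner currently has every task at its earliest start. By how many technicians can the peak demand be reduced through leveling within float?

3

Early-start peak: d1:18  d2:15  d3:11 ⇒ 18.
Leveled (A1@1, A2@1, A3@1, A4@2, A5@1, A6@1): d1:15  d2:15  d3:14 ⇒ 15.
Reduction 18 − 15 = 3.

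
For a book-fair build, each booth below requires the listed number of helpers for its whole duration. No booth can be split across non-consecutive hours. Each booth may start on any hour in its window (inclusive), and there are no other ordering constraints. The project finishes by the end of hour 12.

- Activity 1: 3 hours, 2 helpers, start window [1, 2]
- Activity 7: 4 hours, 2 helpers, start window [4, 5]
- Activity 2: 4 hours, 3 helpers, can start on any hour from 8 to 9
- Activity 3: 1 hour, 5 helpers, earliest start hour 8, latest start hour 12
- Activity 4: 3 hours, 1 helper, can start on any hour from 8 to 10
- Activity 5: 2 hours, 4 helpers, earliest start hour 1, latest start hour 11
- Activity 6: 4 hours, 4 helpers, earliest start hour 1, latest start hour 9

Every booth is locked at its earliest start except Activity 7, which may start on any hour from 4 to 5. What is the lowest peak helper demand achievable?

10

Activity 7@4: h1:10  h2:10  h3:6  h4:6  h5:2  h6:2  h7:2  h8:9  h9:4  h10:4  h11:3  h12:0 → peak 10
Activity 7@5: h1:10  h2:10  h3:6  h4:4  h5:2  h6:2  h7:2  h8:11  h9:4  h10:4  h11:3  h12:0 → peak 11
Best is Activity 7@4, peak 10.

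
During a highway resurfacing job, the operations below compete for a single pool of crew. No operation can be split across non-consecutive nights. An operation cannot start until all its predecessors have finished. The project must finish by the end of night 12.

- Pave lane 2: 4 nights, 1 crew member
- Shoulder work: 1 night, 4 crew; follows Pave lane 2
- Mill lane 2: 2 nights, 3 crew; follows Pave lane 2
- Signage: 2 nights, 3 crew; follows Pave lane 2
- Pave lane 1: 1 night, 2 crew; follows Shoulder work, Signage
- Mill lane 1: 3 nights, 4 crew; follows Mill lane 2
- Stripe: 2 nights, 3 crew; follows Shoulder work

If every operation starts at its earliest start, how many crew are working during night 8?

At early start, night 8 has: Mill lane 1.
Demand: 4 = 4.

4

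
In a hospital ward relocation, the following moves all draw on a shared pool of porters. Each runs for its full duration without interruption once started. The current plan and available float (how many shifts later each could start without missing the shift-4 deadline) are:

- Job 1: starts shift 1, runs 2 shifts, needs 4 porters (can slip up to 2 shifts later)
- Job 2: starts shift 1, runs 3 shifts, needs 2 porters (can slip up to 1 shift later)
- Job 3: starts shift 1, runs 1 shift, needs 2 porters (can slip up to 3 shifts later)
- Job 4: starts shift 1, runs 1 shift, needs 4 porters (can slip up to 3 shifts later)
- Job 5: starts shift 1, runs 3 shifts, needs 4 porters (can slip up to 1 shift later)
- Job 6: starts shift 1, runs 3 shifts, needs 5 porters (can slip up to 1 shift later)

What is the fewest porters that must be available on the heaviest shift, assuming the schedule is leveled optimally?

15

Early-start (Job 1@1, Job 2@1, Job 3@1, Job 4@1, Job 5@1, Job 6@1) gives peak 21: s1:21  s2:15  s3:11  s4:0.
Shift Job 5→2, Job 6→2.
Schedule Job 1@1, Job 2@1, Job 3@1, Job 4@1, Job 5@2, Job 6@2: s1:12  s2:15  s3:11  s4:9 — peak 15.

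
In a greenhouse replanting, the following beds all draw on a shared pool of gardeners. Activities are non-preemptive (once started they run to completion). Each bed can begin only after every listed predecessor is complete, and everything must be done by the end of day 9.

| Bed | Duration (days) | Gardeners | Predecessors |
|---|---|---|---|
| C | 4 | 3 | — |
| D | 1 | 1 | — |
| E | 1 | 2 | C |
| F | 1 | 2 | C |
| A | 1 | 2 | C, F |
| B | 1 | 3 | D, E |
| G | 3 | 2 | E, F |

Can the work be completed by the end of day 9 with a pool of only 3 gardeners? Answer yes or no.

Total gardener-days = 28; over 9 days the average is 28/9 > 3, so some day must exceed 3.

no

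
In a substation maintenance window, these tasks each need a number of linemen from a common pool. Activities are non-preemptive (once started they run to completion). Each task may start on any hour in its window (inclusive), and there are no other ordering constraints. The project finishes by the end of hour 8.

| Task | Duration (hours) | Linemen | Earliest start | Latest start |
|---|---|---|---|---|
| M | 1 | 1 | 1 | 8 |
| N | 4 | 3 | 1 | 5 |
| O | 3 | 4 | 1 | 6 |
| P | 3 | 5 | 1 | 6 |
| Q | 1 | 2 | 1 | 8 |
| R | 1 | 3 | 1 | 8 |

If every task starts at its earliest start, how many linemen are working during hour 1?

At early start, hour 1 has: M, N, O, P, Q, R.
Demand: 1 + 3 + 4 + 5 + 2 + 3 = 18.

18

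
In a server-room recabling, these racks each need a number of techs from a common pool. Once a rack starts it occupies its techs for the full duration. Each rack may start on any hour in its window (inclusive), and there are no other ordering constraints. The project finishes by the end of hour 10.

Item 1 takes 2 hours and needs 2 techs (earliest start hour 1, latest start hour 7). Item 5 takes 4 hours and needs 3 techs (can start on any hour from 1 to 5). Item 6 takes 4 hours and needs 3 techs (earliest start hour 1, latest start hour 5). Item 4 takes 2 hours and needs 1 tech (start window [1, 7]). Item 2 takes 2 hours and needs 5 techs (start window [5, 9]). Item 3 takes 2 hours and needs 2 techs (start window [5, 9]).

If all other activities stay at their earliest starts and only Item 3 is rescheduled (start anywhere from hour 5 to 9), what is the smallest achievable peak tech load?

9

Item 3@5: h1:9  h2:9  h3:6  h4:6  h5:7  h6:7  h7:0  h8:0  h9:0  h10:0 → peak 9
Item 3@6: h1:9  h2:9  h3:6  h4:6  h5:5  h6:7  h7:2  h8:0  h9:0  h10:0 → peak 9
Item 3@7: h1:9  h2:9  h3:6  h4:6  h5:5  h6:5  h7:2  h8:2  h9:0  h10:0 → peak 9
Item 3@8: h1:9  h2:9  h3:6  h4:6  h5:5  h6:5  h7:0  h8:2  h9:2  h10:0 → peak 9
Item 3@9: h1:9  h2:9  h3:6  h4:6  h5:5  h6:5  h7:0  h8:0  h9:2  h10:2 → peak 9
Best is Item 3@5, peak 9.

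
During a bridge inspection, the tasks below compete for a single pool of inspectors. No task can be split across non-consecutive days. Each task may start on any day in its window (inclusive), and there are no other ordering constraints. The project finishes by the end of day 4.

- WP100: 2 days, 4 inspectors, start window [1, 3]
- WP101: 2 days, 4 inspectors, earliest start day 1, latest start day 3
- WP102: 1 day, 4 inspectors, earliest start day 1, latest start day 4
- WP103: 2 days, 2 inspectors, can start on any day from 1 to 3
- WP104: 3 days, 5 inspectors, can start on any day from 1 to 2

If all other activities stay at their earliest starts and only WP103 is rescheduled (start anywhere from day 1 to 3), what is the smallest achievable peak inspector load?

WP103@1: d1:19  d2:15  d3:5  d4:0 → peak 19
WP103@2: d1:17  d2:15  d3:7  d4:0 → peak 17
WP103@3: d1:17  d2:13  d3:7  d4:2 → peak 17
Best is WP103@2, peak 17.

17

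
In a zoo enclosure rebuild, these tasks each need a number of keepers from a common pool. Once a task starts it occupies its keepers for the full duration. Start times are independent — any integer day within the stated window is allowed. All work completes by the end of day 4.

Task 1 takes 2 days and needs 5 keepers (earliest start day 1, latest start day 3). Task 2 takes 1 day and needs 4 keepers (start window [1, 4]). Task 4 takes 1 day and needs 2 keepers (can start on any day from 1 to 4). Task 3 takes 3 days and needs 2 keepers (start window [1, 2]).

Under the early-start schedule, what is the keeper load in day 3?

2

At early start, day 3 has: Task 3.
Demand: 2 = 2.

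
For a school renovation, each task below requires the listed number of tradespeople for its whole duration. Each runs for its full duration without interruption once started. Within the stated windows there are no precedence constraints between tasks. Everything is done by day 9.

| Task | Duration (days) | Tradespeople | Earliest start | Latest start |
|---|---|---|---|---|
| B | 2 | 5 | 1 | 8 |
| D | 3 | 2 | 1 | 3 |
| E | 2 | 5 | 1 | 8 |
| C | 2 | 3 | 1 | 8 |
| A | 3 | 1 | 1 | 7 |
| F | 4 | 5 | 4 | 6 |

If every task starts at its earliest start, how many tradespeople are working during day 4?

5

At early start, day 4 has: F.
Demand: 5 = 5.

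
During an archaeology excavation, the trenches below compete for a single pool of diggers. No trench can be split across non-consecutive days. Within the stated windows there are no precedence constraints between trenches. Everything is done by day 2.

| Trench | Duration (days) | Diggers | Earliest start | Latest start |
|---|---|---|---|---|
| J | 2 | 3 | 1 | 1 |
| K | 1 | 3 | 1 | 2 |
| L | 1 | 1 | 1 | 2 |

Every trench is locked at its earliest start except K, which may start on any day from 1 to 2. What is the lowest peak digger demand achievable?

K@1: d1:7  d2:3 → peak 7
K@2: d1:4  d2:6 → peak 6
Best is K@2, peak 6.

6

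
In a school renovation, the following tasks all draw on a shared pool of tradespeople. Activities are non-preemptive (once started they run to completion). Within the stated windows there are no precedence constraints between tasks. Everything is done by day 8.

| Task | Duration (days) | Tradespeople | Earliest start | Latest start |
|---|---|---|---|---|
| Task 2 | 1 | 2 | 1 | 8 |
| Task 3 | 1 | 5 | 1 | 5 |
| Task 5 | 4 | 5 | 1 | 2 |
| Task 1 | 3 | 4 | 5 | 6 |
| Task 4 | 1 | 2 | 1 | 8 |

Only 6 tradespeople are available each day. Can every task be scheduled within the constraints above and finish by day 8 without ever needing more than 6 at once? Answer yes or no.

yes

Schedule Task 2@6, Task 3@1, Task 5@2, Task 1@6, Task 4@7: d1:5  d2:5  d3:5  d4:5  d5:5  d6:6  d7:6  d8:4 — peak 6 ≤ 6.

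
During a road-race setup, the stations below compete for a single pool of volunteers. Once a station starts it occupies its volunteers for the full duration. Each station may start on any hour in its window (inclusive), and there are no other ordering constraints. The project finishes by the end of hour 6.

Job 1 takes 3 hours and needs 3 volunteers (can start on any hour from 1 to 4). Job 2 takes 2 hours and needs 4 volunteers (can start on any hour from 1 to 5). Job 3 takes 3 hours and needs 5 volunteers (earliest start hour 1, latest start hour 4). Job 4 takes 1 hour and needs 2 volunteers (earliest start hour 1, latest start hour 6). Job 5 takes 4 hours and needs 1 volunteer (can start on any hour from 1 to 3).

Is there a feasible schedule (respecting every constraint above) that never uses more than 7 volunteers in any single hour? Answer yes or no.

yes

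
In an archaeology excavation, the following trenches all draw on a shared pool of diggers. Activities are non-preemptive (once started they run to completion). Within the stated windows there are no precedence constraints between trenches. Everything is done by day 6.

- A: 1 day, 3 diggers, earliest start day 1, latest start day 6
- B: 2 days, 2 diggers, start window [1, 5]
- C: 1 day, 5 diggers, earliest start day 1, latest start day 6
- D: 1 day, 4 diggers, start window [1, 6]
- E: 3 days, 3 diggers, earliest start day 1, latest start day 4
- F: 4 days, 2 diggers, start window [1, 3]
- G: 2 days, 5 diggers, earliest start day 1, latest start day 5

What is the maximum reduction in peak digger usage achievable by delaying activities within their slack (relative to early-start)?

16

Early-start peak: d1:24  d2:12  d3:5  d4:2  d5:0  d6:0 ⇒ 24.
Leveled (A@1, B@1, C@3, D@2, E@4, F@1, G@5): d1:7  d2:8  d3:7  d4:5  d5:8  d6:8 ⇒ 8.
Reduction 24 − 8 = 16.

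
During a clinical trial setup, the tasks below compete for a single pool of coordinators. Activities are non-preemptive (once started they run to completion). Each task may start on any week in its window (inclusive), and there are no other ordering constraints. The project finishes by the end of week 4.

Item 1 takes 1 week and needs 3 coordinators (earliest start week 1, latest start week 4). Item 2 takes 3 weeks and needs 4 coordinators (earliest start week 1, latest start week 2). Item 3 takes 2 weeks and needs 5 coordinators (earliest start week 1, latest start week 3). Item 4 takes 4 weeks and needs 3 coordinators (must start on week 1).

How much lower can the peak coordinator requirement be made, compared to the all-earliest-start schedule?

3

Early-start peak: w1:15  w2:12  w3:7  w4:3 ⇒ 15.
Leveled (Item 1@1, Item 2@1, Item 3@2, Item 4@1): w1:10  w2:12  w3:12  w4:3 ⇒ 12.
Reduction 15 − 12 = 3.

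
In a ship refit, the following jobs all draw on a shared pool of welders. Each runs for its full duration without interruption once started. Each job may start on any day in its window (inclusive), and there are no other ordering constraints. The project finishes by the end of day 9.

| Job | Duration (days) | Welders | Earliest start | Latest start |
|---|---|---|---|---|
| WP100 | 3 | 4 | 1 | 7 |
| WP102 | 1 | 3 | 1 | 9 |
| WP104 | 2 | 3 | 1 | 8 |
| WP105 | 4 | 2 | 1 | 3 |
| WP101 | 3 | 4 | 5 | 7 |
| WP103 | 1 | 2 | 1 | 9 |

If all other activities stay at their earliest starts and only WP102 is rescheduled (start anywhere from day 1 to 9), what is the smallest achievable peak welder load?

WP102@1: d1:14  d2:9  d3:6  d4:2  d5:4  d6:4  d7:4  d8:0  d9:0 → peak 14
WP102@2: d1:11  d2:12  d3:6  d4:2  d5:4  d6:4  d7:4  d8:0  d9:0 → peak 12
WP102@3: d1:11  d2:9  d3:9  d4:2  d5:4  d6:4  d7:4  d8:0  d9:0 → peak 11
WP102@4: d1:11  d2:9  d3:6  d4:5  d5:4  d6:4  d7:4  d8:0  d9:0 → peak 11
WP102@5: d1:11  d2:9  d3:6  d4:2  d5:7  d6:4  d7:4  d8:0  d9:0 → peak 11
WP102@6: d1:11  d2:9  d3:6  d4:2  d5:4  d6:7  d7:4  d8:0  d9:0 → peak 11
WP102@7: d1:11  d2:9  d3:6  d4:2  d5:4  d6:4  d7:7  d8:0  d9:0 → peak 11
WP102@8: d1:11  d2:9  d3:6  d4:2  d5:4  d6:4  d7:4  d8:3  d9:0 → peak 11
WP102@9: d1:11  d2:9  d3:6  d4:2  d5:4  d6:4  d7:4  d8:0  d9:3 → peak 11
Best is WP102@3, peak 11.

11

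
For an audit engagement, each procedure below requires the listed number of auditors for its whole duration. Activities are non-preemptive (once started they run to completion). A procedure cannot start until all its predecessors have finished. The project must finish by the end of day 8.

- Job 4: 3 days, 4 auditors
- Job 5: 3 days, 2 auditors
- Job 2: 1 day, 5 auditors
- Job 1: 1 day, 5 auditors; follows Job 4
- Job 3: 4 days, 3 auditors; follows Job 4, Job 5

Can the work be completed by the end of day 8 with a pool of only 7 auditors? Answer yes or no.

no

The minimum achievable peak is 8; 7 < 8, so no feasible schedule stays within the cap.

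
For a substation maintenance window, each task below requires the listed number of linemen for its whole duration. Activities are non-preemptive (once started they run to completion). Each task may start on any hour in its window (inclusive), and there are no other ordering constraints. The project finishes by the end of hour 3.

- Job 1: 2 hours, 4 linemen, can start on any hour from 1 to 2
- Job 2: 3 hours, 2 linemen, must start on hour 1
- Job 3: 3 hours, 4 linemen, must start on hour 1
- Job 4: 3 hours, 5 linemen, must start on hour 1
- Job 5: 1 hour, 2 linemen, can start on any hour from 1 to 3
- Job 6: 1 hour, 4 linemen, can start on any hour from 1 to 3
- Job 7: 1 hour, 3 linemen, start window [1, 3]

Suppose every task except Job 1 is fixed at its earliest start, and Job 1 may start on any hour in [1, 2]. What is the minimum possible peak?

Job 1@1: h1:24  h2:15  h3:11 → peak 24
Job 1@2: h1:20  h2:15  h3:15 → peak 20
Best is Job 1@2, peak 20.

20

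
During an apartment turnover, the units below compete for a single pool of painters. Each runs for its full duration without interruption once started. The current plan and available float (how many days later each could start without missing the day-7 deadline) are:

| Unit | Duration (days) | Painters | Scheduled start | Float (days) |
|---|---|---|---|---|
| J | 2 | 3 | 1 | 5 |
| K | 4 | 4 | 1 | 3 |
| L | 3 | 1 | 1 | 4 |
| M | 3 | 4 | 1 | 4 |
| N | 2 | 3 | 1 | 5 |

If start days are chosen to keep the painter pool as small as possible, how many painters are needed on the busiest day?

Early-start (J@1, K@1, L@1, M@1, N@1) gives peak 15: d1:15  d2:15  d3:9  d4:4  d5:0  d6:0  d7:0.
Shift L→3, M→5, N→6.
Schedule J@1, K@1, L@3, M@5, N@6: d1:7  d2:7  d3:5  d4:5  d5:5  d6:7  d7:7 — peak 7.
Total painter-days = 43 over 7 days ⇒ peak ≥ ⌈43/7⌉ = 7, so 7 is optimal.

7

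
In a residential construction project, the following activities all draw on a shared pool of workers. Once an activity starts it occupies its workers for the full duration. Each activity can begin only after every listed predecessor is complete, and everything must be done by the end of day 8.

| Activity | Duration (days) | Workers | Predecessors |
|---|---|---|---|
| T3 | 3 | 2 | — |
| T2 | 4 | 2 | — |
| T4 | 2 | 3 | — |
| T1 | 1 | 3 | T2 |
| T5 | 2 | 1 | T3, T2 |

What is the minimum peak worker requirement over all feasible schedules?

Early-start (T3@1, T2@1, T4@1, T1@5, T5@5) gives peak 7: d1:7  d2:7  d3:4  d4:2  d5:4  d6:1  d7:0  d8:0.
Shift T4→5, T1→7.
Schedule T3@1, T2@1, T4@5, T1@7, T5@5: d1:4  d2:4  d3:4  d4:2  d5:4  d6:4  d7:3  d8:0 — peak 4.
Total worker-days = 25 over 8 days ⇒ peak ≥ ⌈25/8⌉ = 4, so 4 is optimal.

4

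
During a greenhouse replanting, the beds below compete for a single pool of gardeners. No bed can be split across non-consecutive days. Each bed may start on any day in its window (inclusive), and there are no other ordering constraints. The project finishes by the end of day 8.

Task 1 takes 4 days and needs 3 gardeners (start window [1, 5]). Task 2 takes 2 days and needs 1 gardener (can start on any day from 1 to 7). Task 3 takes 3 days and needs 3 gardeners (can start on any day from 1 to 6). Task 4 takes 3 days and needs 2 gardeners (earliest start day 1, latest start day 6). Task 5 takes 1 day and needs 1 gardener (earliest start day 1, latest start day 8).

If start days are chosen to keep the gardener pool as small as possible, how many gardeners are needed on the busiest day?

Early-start (Task 1@1, Task 2@1, Task 3@1, Task 4@1, Task 5@1) gives peak 10: d1:10  d2:9  d3:8  d4:3  d5:0  d6:0  d7:0  d8:0.
Shift Task 3→5, Task 4→3.
Schedule Task 1@1, Task 2@1, Task 3@5, Task 4@3, Task 5@1: d1:5  d2:4  d3:5  d4:5  d5:5  d6:3  d7:3  d8:0 — peak 5.

5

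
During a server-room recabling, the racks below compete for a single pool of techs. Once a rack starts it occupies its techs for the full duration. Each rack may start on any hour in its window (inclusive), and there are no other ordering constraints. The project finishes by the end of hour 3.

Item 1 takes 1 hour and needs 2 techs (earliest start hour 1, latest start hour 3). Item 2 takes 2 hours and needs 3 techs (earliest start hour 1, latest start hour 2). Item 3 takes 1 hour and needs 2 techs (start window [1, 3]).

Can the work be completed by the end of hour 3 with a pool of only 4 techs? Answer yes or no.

yes

Schedule Item 1@1, Item 2@2, Item 3@1: h1:4  h2:3  h3:3 — peak 4 ≤ 4.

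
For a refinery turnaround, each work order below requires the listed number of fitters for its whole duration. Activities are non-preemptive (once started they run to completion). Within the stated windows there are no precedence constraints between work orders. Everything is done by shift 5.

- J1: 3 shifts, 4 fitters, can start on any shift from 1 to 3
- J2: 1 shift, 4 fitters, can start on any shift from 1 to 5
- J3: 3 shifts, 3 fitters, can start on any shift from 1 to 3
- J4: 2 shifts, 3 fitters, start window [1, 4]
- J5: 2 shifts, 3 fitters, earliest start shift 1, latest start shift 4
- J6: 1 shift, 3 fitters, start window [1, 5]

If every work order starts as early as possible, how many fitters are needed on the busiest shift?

Early-start schedule: J1@1, J2@1, J3@1, J4@1, J5@1, J6@1.
Load per shift: shift 1: 20, shift 2: 13, shift 3: 7, shift 4: 0, shift 5: 0.
Peak is 20.

20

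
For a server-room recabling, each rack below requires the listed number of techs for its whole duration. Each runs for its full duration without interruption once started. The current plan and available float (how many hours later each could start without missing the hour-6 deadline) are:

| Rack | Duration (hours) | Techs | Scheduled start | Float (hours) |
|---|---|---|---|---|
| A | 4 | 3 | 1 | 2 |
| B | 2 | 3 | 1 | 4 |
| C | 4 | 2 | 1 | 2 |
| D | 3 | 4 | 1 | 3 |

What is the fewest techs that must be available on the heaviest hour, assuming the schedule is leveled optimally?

9

Early-start (A@1, B@1, C@1, D@1) gives peak 12: h1:12  h2:12  h3:9  h4:5  h5:0  h6:0.
Shift D→3.
Schedule A@1, B@1, C@1, D@3: h1:8  h2:8  h3:9  h4:9  h5:4  h6:0 — peak 9.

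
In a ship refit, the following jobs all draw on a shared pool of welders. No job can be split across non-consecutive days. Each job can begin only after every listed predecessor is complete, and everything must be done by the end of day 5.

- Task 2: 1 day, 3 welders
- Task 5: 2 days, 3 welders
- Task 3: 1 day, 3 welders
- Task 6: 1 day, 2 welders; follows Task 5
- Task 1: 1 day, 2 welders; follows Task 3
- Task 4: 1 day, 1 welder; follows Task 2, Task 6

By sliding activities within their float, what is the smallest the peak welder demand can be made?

Early-start (Task 2@1, Task 5@1, Task 3@1, Task 6@3, Task 1@2, Task 4@4) gives peak 9: d1:9  d2:5  d3:2  d4:1  d5:0.
Shift Task 5→2, Task 3→4, Task 6→4, Task 1→5, Task 4→5.
Schedule Task 2@1, Task 5@2, Task 3@4, Task 6@4, Task 1@5, Task 4@5: d1:3  d2:3  d3:3  d4:5  d5:3 — peak 5.

5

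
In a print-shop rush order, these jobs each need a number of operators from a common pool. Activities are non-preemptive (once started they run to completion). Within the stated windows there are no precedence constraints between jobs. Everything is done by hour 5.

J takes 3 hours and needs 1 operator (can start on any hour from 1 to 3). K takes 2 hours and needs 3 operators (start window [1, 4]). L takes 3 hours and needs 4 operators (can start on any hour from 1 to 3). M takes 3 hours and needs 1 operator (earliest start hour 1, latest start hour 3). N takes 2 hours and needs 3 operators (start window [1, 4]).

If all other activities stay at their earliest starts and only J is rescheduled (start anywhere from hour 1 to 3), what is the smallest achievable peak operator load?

11

J@1: h1:12  h2:12  h3:6  h4:0  h5:0 → peak 12
J@2: h1:11  h2:12  h3:6  h4:1  h5:0 → peak 12
J@3: h1:11  h2:11  h3:6  h4:1  h5:1 → peak 11
Best is J@3, peak 11.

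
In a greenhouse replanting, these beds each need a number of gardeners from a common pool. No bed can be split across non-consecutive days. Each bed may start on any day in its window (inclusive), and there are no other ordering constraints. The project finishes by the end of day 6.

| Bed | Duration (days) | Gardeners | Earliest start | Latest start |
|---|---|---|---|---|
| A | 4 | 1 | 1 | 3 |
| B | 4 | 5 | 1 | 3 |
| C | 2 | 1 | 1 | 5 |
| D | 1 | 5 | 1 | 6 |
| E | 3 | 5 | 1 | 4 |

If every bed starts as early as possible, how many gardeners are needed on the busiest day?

17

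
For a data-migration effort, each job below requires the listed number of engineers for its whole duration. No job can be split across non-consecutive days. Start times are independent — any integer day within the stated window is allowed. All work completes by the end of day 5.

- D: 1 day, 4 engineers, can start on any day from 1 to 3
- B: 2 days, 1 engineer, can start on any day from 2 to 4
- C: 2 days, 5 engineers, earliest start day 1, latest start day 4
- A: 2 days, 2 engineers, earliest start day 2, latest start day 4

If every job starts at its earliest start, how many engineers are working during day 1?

9

At early start, day 1 has: D, C.
Demand: 4 + 5 = 9.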